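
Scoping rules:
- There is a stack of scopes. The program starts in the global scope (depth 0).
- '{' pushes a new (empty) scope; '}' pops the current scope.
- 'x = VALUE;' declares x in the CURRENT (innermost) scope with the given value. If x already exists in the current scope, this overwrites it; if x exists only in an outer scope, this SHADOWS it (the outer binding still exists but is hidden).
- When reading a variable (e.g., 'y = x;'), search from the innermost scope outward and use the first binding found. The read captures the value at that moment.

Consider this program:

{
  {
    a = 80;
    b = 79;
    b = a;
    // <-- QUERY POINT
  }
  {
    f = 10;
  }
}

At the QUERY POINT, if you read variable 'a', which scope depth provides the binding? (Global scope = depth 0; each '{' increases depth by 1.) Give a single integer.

Answer: 2

Derivation:
Step 1: enter scope (depth=1)
Step 2: enter scope (depth=2)
Step 3: declare a=80 at depth 2
Step 4: declare b=79 at depth 2
Step 5: declare b=(read a)=80 at depth 2
Visible at query point: a=80 b=80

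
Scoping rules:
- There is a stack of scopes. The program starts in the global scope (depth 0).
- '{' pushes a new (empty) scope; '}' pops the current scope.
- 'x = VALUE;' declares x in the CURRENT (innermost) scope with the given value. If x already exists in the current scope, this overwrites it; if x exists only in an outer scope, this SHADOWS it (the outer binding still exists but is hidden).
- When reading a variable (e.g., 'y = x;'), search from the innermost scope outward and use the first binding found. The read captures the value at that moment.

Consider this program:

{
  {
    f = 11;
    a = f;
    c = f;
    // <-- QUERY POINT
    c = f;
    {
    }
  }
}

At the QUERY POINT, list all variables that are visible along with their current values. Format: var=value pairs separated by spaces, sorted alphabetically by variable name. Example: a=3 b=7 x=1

Answer: a=11 c=11 f=11

Derivation:
Step 1: enter scope (depth=1)
Step 2: enter scope (depth=2)
Step 3: declare f=11 at depth 2
Step 4: declare a=(read f)=11 at depth 2
Step 5: declare c=(read f)=11 at depth 2
Visible at query point: a=11 c=11 f=11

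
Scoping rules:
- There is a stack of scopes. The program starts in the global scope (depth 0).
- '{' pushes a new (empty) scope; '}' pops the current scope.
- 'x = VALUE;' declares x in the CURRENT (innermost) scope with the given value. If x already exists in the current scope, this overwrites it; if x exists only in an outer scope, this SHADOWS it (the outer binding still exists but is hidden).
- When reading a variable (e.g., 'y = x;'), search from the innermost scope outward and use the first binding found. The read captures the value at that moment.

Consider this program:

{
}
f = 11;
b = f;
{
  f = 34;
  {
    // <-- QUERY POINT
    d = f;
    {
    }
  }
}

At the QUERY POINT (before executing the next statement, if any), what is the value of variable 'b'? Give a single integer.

Step 1: enter scope (depth=1)
Step 2: exit scope (depth=0)
Step 3: declare f=11 at depth 0
Step 4: declare b=(read f)=11 at depth 0
Step 5: enter scope (depth=1)
Step 6: declare f=34 at depth 1
Step 7: enter scope (depth=2)
Visible at query point: b=11 f=34

Answer: 11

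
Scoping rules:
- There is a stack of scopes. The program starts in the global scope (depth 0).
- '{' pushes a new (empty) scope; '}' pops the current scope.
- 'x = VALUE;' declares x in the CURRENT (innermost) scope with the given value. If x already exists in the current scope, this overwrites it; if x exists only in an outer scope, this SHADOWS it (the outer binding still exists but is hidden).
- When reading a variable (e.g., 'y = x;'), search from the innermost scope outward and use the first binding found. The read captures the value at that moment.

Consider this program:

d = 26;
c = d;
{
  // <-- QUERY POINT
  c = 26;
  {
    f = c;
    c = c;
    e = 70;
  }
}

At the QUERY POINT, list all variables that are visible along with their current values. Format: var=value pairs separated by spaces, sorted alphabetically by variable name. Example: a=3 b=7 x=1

Step 1: declare d=26 at depth 0
Step 2: declare c=(read d)=26 at depth 0
Step 3: enter scope (depth=1)
Visible at query point: c=26 d=26

Answer: c=26 d=26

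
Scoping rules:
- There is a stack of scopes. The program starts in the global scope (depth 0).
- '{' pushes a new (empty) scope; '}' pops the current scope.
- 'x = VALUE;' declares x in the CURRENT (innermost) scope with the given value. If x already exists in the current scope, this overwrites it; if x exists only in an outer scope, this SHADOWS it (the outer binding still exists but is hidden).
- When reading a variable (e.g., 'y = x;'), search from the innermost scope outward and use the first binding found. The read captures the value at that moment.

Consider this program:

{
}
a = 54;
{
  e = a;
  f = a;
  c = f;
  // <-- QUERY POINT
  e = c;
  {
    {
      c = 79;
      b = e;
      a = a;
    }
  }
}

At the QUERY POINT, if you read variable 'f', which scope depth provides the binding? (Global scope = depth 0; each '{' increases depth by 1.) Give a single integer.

Step 1: enter scope (depth=1)
Step 2: exit scope (depth=0)
Step 3: declare a=54 at depth 0
Step 4: enter scope (depth=1)
Step 5: declare e=(read a)=54 at depth 1
Step 6: declare f=(read a)=54 at depth 1
Step 7: declare c=(read f)=54 at depth 1
Visible at query point: a=54 c=54 e=54 f=54

Answer: 1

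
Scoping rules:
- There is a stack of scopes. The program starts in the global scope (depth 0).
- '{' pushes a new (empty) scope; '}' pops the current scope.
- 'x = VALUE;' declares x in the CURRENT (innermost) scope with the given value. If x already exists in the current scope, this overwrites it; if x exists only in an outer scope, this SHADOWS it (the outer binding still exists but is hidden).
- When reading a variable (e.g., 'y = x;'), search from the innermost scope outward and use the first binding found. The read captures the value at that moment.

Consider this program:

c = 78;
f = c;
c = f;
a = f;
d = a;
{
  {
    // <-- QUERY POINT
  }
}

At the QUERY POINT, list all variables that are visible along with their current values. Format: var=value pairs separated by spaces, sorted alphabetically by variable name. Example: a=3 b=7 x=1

Answer: a=78 c=78 d=78 f=78

Derivation:
Step 1: declare c=78 at depth 0
Step 2: declare f=(read c)=78 at depth 0
Step 3: declare c=(read f)=78 at depth 0
Step 4: declare a=(read f)=78 at depth 0
Step 5: declare d=(read a)=78 at depth 0
Step 6: enter scope (depth=1)
Step 7: enter scope (depth=2)
Visible at query point: a=78 c=78 d=78 f=78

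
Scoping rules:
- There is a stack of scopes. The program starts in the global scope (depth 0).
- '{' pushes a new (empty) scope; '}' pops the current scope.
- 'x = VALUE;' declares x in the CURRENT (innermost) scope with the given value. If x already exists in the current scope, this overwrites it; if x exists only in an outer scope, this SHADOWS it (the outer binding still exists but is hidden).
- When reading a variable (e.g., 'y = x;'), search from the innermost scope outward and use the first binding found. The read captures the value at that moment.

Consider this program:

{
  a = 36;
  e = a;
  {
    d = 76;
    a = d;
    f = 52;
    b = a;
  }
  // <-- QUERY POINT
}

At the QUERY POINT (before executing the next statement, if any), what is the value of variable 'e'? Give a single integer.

Step 1: enter scope (depth=1)
Step 2: declare a=36 at depth 1
Step 3: declare e=(read a)=36 at depth 1
Step 4: enter scope (depth=2)
Step 5: declare d=76 at depth 2
Step 6: declare a=(read d)=76 at depth 2
Step 7: declare f=52 at depth 2
Step 8: declare b=(read a)=76 at depth 2
Step 9: exit scope (depth=1)
Visible at query point: a=36 e=36

Answer: 36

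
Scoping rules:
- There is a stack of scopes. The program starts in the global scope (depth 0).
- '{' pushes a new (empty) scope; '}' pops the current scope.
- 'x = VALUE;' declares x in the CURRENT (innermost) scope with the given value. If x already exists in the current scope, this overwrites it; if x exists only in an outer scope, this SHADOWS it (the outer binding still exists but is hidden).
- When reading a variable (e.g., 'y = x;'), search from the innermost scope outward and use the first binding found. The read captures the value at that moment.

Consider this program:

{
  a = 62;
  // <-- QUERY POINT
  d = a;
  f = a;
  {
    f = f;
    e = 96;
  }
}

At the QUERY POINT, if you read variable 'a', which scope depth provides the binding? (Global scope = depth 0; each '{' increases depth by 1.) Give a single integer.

Answer: 1

Derivation:
Step 1: enter scope (depth=1)
Step 2: declare a=62 at depth 1
Visible at query point: a=62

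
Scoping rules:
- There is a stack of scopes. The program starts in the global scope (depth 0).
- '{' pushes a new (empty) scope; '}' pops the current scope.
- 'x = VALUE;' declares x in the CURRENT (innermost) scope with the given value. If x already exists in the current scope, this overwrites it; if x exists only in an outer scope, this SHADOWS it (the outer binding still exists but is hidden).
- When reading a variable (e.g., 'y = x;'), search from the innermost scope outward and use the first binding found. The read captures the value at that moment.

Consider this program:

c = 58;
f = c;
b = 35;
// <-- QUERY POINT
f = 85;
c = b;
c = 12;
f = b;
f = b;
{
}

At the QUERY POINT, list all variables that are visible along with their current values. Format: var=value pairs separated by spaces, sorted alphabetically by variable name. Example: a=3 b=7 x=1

Step 1: declare c=58 at depth 0
Step 2: declare f=(read c)=58 at depth 0
Step 3: declare b=35 at depth 0
Visible at query point: b=35 c=58 f=58

Answer: b=35 c=58 f=58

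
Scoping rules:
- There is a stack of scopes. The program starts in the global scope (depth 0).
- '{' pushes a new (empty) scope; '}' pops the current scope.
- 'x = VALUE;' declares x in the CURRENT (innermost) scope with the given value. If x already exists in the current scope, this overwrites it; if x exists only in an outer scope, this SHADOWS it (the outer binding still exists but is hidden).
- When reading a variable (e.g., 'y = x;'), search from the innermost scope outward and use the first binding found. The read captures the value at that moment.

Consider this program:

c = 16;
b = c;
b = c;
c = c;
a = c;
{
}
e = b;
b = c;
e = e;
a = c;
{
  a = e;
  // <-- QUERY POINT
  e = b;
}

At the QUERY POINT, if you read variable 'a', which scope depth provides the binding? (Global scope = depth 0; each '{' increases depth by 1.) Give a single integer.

Answer: 1

Derivation:
Step 1: declare c=16 at depth 0
Step 2: declare b=(read c)=16 at depth 0
Step 3: declare b=(read c)=16 at depth 0
Step 4: declare c=(read c)=16 at depth 0
Step 5: declare a=(read c)=16 at depth 0
Step 6: enter scope (depth=1)
Step 7: exit scope (depth=0)
Step 8: declare e=(read b)=16 at depth 0
Step 9: declare b=(read c)=16 at depth 0
Step 10: declare e=(read e)=16 at depth 0
Step 11: declare a=(read c)=16 at depth 0
Step 12: enter scope (depth=1)
Step 13: declare a=(read e)=16 at depth 1
Visible at query point: a=16 b=16 c=16 e=16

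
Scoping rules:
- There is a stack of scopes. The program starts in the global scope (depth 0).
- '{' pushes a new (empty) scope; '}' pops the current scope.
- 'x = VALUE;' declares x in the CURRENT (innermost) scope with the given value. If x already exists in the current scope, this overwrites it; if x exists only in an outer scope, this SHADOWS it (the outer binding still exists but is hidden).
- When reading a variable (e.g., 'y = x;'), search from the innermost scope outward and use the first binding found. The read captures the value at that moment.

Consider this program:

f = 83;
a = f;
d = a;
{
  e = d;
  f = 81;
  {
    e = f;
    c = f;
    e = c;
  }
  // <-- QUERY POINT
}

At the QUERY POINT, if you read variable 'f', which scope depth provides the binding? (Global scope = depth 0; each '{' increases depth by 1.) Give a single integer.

Answer: 1

Derivation:
Step 1: declare f=83 at depth 0
Step 2: declare a=(read f)=83 at depth 0
Step 3: declare d=(read a)=83 at depth 0
Step 4: enter scope (depth=1)
Step 5: declare e=(read d)=83 at depth 1
Step 6: declare f=81 at depth 1
Step 7: enter scope (depth=2)
Step 8: declare e=(read f)=81 at depth 2
Step 9: declare c=(read f)=81 at depth 2
Step 10: declare e=(read c)=81 at depth 2
Step 11: exit scope (depth=1)
Visible at query point: a=83 d=83 e=83 f=81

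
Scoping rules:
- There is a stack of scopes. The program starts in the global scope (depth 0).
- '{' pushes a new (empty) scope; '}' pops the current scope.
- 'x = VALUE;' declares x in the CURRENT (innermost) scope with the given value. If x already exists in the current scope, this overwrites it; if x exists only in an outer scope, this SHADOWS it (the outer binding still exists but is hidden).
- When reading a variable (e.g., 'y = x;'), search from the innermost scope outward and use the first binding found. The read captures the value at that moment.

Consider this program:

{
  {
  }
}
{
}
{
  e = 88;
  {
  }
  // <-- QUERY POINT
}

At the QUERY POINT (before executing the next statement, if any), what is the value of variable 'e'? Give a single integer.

Answer: 88

Derivation:
Step 1: enter scope (depth=1)
Step 2: enter scope (depth=2)
Step 3: exit scope (depth=1)
Step 4: exit scope (depth=0)
Step 5: enter scope (depth=1)
Step 6: exit scope (depth=0)
Step 7: enter scope (depth=1)
Step 8: declare e=88 at depth 1
Step 9: enter scope (depth=2)
Step 10: exit scope (depth=1)
Visible at query point: e=88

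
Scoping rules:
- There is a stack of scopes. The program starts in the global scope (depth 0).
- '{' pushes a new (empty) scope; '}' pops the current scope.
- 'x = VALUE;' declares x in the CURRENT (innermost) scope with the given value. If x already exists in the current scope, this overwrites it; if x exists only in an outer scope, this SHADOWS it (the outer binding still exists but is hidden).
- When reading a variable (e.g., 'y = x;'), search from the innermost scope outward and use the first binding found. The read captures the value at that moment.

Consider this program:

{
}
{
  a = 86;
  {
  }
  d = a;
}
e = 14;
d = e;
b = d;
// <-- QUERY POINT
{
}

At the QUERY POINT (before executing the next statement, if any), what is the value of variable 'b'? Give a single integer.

Step 1: enter scope (depth=1)
Step 2: exit scope (depth=0)
Step 3: enter scope (depth=1)
Step 4: declare a=86 at depth 1
Step 5: enter scope (depth=2)
Step 6: exit scope (depth=1)
Step 7: declare d=(read a)=86 at depth 1
Step 8: exit scope (depth=0)
Step 9: declare e=14 at depth 0
Step 10: declare d=(read e)=14 at depth 0
Step 11: declare b=(read d)=14 at depth 0
Visible at query point: b=14 d=14 e=14

Answer: 14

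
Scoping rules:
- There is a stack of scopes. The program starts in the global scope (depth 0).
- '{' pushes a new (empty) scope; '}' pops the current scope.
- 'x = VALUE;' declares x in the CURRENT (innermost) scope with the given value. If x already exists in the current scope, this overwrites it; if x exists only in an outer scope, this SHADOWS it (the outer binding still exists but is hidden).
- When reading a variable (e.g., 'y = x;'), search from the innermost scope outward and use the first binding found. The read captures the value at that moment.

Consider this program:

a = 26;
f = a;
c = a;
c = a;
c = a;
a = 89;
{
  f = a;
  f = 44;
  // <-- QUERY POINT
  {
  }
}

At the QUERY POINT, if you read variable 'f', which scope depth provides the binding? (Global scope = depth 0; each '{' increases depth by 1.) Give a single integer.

Step 1: declare a=26 at depth 0
Step 2: declare f=(read a)=26 at depth 0
Step 3: declare c=(read a)=26 at depth 0
Step 4: declare c=(read a)=26 at depth 0
Step 5: declare c=(read a)=26 at depth 0
Step 6: declare a=89 at depth 0
Step 7: enter scope (depth=1)
Step 8: declare f=(read a)=89 at depth 1
Step 9: declare f=44 at depth 1
Visible at query point: a=89 c=26 f=44

Answer: 1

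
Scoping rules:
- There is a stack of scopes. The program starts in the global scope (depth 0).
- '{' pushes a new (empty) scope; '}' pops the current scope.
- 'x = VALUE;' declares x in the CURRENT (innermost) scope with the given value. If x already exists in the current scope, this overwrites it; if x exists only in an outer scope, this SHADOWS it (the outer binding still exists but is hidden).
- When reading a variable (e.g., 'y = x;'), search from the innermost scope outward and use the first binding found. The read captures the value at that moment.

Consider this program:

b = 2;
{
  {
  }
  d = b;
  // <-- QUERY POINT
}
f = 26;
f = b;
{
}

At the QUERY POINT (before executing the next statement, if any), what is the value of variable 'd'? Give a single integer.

Answer: 2

Derivation:
Step 1: declare b=2 at depth 0
Step 2: enter scope (depth=1)
Step 3: enter scope (depth=2)
Step 4: exit scope (depth=1)
Step 5: declare d=(read b)=2 at depth 1
Visible at query point: b=2 d=2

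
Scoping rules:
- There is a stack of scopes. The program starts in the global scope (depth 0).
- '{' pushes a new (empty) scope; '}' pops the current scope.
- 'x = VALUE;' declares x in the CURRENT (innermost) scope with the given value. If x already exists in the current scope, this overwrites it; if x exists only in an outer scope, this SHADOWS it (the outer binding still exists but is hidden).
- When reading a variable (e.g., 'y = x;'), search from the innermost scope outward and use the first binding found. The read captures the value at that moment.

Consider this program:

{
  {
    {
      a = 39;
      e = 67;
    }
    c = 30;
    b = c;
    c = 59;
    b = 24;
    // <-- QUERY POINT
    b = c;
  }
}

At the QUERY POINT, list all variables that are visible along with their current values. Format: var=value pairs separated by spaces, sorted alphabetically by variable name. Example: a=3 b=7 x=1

Step 1: enter scope (depth=1)
Step 2: enter scope (depth=2)
Step 3: enter scope (depth=3)
Step 4: declare a=39 at depth 3
Step 5: declare e=67 at depth 3
Step 6: exit scope (depth=2)
Step 7: declare c=30 at depth 2
Step 8: declare b=(read c)=30 at depth 2
Step 9: declare c=59 at depth 2
Step 10: declare b=24 at depth 2
Visible at query point: b=24 c=59

Answer: b=24 c=59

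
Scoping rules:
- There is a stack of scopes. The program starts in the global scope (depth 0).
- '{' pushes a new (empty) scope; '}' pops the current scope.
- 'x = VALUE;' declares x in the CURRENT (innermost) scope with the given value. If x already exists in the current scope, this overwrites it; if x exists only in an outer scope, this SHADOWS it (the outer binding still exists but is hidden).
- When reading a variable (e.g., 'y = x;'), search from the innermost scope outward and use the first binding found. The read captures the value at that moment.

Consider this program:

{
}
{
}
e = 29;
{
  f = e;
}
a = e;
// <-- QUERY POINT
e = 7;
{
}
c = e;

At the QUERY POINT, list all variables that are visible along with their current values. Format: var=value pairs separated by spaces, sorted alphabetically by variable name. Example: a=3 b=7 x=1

Step 1: enter scope (depth=1)
Step 2: exit scope (depth=0)
Step 3: enter scope (depth=1)
Step 4: exit scope (depth=0)
Step 5: declare e=29 at depth 0
Step 6: enter scope (depth=1)
Step 7: declare f=(read e)=29 at depth 1
Step 8: exit scope (depth=0)
Step 9: declare a=(read e)=29 at depth 0
Visible at query point: a=29 e=29

Answer: a=29 e=29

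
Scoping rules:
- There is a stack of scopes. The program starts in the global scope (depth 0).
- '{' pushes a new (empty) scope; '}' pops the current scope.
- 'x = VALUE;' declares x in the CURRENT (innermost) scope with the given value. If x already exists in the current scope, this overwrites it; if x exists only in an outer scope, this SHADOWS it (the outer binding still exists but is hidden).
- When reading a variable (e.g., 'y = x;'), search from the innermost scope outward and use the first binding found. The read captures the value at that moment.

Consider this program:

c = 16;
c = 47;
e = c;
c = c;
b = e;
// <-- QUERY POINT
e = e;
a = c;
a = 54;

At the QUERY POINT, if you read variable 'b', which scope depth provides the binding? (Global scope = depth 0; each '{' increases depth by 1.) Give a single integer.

Step 1: declare c=16 at depth 0
Step 2: declare c=47 at depth 0
Step 3: declare e=(read c)=47 at depth 0
Step 4: declare c=(read c)=47 at depth 0
Step 5: declare b=(read e)=47 at depth 0
Visible at query point: b=47 c=47 e=47

Answer: 0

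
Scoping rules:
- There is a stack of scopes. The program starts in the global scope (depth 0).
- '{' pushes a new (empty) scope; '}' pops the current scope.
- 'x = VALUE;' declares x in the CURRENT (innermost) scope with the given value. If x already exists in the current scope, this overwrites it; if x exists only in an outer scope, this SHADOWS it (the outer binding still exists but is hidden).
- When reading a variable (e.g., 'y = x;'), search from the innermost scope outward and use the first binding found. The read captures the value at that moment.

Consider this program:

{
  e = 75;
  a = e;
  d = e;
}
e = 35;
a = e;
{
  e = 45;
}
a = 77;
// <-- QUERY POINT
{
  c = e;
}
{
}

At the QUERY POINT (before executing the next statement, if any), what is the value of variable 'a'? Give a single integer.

Answer: 77

Derivation:
Step 1: enter scope (depth=1)
Step 2: declare e=75 at depth 1
Step 3: declare a=(read e)=75 at depth 1
Step 4: declare d=(read e)=75 at depth 1
Step 5: exit scope (depth=0)
Step 6: declare e=35 at depth 0
Step 7: declare a=(read e)=35 at depth 0
Step 8: enter scope (depth=1)
Step 9: declare e=45 at depth 1
Step 10: exit scope (depth=0)
Step 11: declare a=77 at depth 0
Visible at query point: a=77 e=35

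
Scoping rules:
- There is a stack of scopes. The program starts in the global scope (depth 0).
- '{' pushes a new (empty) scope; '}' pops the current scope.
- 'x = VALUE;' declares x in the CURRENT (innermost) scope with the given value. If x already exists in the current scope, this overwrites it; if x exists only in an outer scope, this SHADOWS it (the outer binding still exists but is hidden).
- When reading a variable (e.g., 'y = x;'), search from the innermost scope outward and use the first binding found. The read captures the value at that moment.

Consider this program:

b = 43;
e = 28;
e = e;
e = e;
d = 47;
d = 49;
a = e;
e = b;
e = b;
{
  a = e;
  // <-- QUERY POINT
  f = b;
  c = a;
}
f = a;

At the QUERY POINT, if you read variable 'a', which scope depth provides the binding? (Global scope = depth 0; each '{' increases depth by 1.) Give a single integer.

Step 1: declare b=43 at depth 0
Step 2: declare e=28 at depth 0
Step 3: declare e=(read e)=28 at depth 0
Step 4: declare e=(read e)=28 at depth 0
Step 5: declare d=47 at depth 0
Step 6: declare d=49 at depth 0
Step 7: declare a=(read e)=28 at depth 0
Step 8: declare e=(read b)=43 at depth 0
Step 9: declare e=(read b)=43 at depth 0
Step 10: enter scope (depth=1)
Step 11: declare a=(read e)=43 at depth 1
Visible at query point: a=43 b=43 d=49 e=43

Answer: 1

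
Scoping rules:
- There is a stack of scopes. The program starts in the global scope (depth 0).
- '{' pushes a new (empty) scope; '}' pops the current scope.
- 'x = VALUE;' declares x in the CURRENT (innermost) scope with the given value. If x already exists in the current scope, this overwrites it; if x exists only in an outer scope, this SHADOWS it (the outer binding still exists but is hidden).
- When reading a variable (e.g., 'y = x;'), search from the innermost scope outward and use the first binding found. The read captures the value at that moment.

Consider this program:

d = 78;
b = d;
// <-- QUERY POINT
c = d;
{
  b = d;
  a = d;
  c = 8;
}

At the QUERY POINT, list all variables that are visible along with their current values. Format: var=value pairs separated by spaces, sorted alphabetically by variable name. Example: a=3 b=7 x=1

Step 1: declare d=78 at depth 0
Step 2: declare b=(read d)=78 at depth 0
Visible at query point: b=78 d=78

Answer: b=78 d=78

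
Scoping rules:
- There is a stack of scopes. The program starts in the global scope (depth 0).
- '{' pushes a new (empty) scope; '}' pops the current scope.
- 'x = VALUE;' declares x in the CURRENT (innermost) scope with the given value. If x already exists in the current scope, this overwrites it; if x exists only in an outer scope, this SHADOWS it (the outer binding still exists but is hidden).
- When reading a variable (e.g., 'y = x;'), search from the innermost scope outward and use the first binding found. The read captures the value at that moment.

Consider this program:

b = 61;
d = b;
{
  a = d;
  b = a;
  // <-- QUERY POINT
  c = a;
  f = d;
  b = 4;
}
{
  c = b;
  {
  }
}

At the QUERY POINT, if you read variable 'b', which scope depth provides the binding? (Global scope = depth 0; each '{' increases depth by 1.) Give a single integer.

Answer: 1

Derivation:
Step 1: declare b=61 at depth 0
Step 2: declare d=(read b)=61 at depth 0
Step 3: enter scope (depth=1)
Step 4: declare a=(read d)=61 at depth 1
Step 5: declare b=(read a)=61 at depth 1
Visible at query point: a=61 b=61 d=61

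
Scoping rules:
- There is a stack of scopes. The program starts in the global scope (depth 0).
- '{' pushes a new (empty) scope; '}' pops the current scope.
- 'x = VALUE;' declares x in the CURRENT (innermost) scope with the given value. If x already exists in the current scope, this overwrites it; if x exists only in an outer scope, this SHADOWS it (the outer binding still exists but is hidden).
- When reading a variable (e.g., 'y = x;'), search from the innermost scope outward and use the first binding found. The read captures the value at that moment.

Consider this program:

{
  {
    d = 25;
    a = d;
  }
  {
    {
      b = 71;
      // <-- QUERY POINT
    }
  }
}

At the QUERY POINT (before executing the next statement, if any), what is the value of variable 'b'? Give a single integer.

Step 1: enter scope (depth=1)
Step 2: enter scope (depth=2)
Step 3: declare d=25 at depth 2
Step 4: declare a=(read d)=25 at depth 2
Step 5: exit scope (depth=1)
Step 6: enter scope (depth=2)
Step 7: enter scope (depth=3)
Step 8: declare b=71 at depth 3
Visible at query point: b=71

Answer: 71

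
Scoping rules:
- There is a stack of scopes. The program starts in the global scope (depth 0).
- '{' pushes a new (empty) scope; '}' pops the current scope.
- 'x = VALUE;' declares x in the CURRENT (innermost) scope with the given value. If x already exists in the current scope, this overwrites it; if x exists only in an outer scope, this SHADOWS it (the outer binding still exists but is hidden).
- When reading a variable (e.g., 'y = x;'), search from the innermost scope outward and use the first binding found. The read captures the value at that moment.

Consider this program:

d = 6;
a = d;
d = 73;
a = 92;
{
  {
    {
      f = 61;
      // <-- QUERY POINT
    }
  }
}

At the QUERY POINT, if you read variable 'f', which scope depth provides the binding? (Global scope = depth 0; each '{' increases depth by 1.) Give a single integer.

Answer: 3

Derivation:
Step 1: declare d=6 at depth 0
Step 2: declare a=(read d)=6 at depth 0
Step 3: declare d=73 at depth 0
Step 4: declare a=92 at depth 0
Step 5: enter scope (depth=1)
Step 6: enter scope (depth=2)
Step 7: enter scope (depth=3)
Step 8: declare f=61 at depth 3
Visible at query point: a=92 d=73 f=61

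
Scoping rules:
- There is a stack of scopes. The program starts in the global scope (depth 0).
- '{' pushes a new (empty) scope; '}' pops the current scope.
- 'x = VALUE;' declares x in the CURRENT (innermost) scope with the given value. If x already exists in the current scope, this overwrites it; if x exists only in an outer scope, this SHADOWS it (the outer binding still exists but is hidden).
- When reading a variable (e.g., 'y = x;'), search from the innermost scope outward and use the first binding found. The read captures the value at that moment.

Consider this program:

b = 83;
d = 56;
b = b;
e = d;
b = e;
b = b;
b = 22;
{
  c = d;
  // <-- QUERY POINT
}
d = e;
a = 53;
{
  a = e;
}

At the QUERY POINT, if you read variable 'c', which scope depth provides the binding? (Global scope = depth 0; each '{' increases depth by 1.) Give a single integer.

Answer: 1

Derivation:
Step 1: declare b=83 at depth 0
Step 2: declare d=56 at depth 0
Step 3: declare b=(read b)=83 at depth 0
Step 4: declare e=(read d)=56 at depth 0
Step 5: declare b=(read e)=56 at depth 0
Step 6: declare b=(read b)=56 at depth 0
Step 7: declare b=22 at depth 0
Step 8: enter scope (depth=1)
Step 9: declare c=(read d)=56 at depth 1
Visible at query point: b=22 c=56 d=56 e=56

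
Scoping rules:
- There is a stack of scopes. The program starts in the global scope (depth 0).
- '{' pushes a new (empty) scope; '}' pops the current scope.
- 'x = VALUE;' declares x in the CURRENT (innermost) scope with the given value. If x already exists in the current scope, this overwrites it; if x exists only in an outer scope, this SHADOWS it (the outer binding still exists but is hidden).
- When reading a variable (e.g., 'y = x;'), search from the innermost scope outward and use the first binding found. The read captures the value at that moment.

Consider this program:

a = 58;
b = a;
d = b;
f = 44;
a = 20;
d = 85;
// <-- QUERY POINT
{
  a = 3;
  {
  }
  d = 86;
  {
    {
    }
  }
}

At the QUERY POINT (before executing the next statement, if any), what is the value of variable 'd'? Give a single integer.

Step 1: declare a=58 at depth 0
Step 2: declare b=(read a)=58 at depth 0
Step 3: declare d=(read b)=58 at depth 0
Step 4: declare f=44 at depth 0
Step 5: declare a=20 at depth 0
Step 6: declare d=85 at depth 0
Visible at query point: a=20 b=58 d=85 f=44

Answer: 85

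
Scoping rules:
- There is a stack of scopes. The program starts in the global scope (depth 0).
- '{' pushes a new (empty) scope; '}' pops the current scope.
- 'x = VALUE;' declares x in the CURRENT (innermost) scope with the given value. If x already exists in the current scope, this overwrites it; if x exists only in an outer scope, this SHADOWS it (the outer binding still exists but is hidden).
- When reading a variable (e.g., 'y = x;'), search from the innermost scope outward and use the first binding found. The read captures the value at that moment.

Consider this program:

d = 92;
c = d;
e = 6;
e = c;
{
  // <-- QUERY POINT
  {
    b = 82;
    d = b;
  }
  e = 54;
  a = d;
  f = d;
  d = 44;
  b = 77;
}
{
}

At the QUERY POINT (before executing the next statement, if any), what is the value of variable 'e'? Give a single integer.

Answer: 92

Derivation:
Step 1: declare d=92 at depth 0
Step 2: declare c=(read d)=92 at depth 0
Step 3: declare e=6 at depth 0
Step 4: declare e=(read c)=92 at depth 0
Step 5: enter scope (depth=1)
Visible at query point: c=92 d=92 e=92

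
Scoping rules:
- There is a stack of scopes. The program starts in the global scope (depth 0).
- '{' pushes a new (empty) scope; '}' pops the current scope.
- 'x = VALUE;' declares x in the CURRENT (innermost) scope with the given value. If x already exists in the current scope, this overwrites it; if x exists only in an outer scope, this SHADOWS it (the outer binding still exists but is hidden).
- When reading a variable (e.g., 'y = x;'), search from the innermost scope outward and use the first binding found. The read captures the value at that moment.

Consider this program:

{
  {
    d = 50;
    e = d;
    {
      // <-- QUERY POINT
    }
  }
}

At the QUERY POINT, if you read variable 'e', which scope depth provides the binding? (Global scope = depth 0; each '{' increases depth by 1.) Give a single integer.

Answer: 2

Derivation:
Step 1: enter scope (depth=1)
Step 2: enter scope (depth=2)
Step 3: declare d=50 at depth 2
Step 4: declare e=(read d)=50 at depth 2
Step 5: enter scope (depth=3)
Visible at query point: d=50 e=50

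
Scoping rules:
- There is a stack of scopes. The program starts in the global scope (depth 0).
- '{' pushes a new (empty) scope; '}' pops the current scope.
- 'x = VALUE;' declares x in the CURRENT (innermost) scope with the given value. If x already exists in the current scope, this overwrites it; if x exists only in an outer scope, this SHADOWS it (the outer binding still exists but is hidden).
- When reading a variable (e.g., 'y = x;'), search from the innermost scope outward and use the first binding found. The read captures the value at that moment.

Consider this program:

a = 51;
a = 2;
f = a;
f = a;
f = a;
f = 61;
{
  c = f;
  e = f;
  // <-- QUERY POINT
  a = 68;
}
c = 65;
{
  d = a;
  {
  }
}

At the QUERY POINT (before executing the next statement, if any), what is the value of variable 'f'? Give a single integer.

Step 1: declare a=51 at depth 0
Step 2: declare a=2 at depth 0
Step 3: declare f=(read a)=2 at depth 0
Step 4: declare f=(read a)=2 at depth 0
Step 5: declare f=(read a)=2 at depth 0
Step 6: declare f=61 at depth 0
Step 7: enter scope (depth=1)
Step 8: declare c=(read f)=61 at depth 1
Step 9: declare e=(read f)=61 at depth 1
Visible at query point: a=2 c=61 e=61 f=61

Answer: 61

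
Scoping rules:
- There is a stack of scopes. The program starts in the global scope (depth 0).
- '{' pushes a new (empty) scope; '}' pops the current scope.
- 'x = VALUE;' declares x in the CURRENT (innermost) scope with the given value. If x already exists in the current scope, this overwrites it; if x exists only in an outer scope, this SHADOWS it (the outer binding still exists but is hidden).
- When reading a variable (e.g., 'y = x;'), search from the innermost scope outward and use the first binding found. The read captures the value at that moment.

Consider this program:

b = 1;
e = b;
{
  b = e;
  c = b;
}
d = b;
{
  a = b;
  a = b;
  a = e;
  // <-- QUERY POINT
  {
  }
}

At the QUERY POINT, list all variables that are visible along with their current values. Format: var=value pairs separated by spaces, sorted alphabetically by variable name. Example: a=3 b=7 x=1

Step 1: declare b=1 at depth 0
Step 2: declare e=(read b)=1 at depth 0
Step 3: enter scope (depth=1)
Step 4: declare b=(read e)=1 at depth 1
Step 5: declare c=(read b)=1 at depth 1
Step 6: exit scope (depth=0)
Step 7: declare d=(read b)=1 at depth 0
Step 8: enter scope (depth=1)
Step 9: declare a=(read b)=1 at depth 1
Step 10: declare a=(read b)=1 at depth 1
Step 11: declare a=(read e)=1 at depth 1
Visible at query point: a=1 b=1 d=1 e=1

Answer: a=1 b=1 d=1 e=1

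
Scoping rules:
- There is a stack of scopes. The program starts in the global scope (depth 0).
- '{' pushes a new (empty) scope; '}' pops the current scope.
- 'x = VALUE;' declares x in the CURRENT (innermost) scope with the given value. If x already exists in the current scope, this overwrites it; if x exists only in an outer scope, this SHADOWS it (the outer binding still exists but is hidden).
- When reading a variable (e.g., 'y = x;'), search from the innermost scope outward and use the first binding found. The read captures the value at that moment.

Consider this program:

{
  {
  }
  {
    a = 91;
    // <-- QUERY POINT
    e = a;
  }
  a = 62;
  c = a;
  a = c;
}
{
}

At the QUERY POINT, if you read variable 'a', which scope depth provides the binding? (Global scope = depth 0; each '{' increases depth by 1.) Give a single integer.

Answer: 2

Derivation:
Step 1: enter scope (depth=1)
Step 2: enter scope (depth=2)
Step 3: exit scope (depth=1)
Step 4: enter scope (depth=2)
Step 5: declare a=91 at depth 2
Visible at query point: a=91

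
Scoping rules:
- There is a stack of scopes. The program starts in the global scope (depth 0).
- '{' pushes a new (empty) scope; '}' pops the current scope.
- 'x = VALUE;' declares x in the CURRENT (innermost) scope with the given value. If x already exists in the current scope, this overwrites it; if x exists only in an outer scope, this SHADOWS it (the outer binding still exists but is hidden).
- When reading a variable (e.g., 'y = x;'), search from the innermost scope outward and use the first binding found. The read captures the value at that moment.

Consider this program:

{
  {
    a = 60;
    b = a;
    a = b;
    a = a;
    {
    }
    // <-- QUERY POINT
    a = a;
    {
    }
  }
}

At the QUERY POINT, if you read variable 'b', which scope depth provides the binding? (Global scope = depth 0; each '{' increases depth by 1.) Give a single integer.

Answer: 2

Derivation:
Step 1: enter scope (depth=1)
Step 2: enter scope (depth=2)
Step 3: declare a=60 at depth 2
Step 4: declare b=(read a)=60 at depth 2
Step 5: declare a=(read b)=60 at depth 2
Step 6: declare a=(read a)=60 at depth 2
Step 7: enter scope (depth=3)
Step 8: exit scope (depth=2)
Visible at query point: a=60 b=60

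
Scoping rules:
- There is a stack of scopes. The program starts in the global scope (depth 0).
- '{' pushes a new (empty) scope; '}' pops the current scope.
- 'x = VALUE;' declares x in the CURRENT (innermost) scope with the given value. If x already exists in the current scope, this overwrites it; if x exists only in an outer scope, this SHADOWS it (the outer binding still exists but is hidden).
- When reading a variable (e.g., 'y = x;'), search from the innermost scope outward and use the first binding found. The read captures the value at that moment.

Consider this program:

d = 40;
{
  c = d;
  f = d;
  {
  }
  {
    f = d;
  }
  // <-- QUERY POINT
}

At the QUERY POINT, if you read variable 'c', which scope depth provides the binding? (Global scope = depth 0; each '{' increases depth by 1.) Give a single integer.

Answer: 1

Derivation:
Step 1: declare d=40 at depth 0
Step 2: enter scope (depth=1)
Step 3: declare c=(read d)=40 at depth 1
Step 4: declare f=(read d)=40 at depth 1
Step 5: enter scope (depth=2)
Step 6: exit scope (depth=1)
Step 7: enter scope (depth=2)
Step 8: declare f=(read d)=40 at depth 2
Step 9: exit scope (depth=1)
Visible at query point: c=40 d=40 f=40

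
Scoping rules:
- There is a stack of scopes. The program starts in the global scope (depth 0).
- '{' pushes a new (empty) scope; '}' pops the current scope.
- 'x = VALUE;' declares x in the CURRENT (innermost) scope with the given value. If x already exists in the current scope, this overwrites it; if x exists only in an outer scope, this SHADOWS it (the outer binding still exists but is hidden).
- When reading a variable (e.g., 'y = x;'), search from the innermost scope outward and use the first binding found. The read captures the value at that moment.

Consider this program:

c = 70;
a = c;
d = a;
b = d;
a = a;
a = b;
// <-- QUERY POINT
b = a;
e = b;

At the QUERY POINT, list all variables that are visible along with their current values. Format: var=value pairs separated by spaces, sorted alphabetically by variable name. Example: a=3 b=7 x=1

Answer: a=70 b=70 c=70 d=70

Derivation:
Step 1: declare c=70 at depth 0
Step 2: declare a=(read c)=70 at depth 0
Step 3: declare d=(read a)=70 at depth 0
Step 4: declare b=(read d)=70 at depth 0
Step 5: declare a=(read a)=70 at depth 0
Step 6: declare a=(read b)=70 at depth 0
Visible at query point: a=70 b=70 c=70 d=70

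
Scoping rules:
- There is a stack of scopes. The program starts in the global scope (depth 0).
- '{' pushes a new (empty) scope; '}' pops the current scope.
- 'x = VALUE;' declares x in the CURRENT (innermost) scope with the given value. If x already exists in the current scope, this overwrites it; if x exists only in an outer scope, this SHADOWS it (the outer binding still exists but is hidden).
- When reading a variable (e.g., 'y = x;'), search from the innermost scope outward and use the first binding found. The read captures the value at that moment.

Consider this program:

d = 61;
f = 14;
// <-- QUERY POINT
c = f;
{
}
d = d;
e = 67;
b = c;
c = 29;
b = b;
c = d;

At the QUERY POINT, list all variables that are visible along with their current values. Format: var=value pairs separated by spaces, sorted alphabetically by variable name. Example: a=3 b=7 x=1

Answer: d=61 f=14

Derivation:
Step 1: declare d=61 at depth 0
Step 2: declare f=14 at depth 0
Visible at query point: d=61 f=14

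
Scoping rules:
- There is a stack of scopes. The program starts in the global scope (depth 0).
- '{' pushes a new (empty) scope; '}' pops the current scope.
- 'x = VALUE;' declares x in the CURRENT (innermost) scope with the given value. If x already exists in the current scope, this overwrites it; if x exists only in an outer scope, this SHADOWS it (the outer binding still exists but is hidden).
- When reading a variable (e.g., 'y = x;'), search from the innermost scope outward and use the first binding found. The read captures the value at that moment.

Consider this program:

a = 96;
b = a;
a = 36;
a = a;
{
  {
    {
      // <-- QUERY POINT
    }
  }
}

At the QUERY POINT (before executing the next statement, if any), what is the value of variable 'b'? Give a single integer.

Step 1: declare a=96 at depth 0
Step 2: declare b=(read a)=96 at depth 0
Step 3: declare a=36 at depth 0
Step 4: declare a=(read a)=36 at depth 0
Step 5: enter scope (depth=1)
Step 6: enter scope (depth=2)
Step 7: enter scope (depth=3)
Visible at query point: a=36 b=96

Answer: 96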